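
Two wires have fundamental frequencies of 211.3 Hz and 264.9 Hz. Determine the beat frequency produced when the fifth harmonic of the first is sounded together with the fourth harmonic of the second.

Fifth harmonic of the first: 5·211.3 = 1056.5 Hz.
Fourth harmonic of the second: 4·264.9 = 1059.6 Hz.
f_beat = |1056.5 − 1059.6| = 3.1 Hz.

3.1 Hz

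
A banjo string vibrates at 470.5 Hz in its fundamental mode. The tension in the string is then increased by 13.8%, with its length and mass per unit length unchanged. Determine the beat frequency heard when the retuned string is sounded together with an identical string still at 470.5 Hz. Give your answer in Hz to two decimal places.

31.42 Hz

For a string, f ∝ √T, so the new frequency is 470.5·√1.138 = 501.9157 Hz.
f_beat = |501.9157 − 470.5| = 31.42 Hz.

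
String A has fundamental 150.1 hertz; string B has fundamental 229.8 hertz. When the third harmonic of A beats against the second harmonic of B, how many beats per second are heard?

9.3 Hz

Third harmonic of the first: 3·150.1 = 450.3 Hz.
Second harmonic of the second: 2·229.8 = 459.6 Hz.
f_beat = |450.3 − 459.6| = 9.3 Hz.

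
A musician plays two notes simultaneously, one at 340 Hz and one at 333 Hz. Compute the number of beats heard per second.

7 Hz

f_beat = |f₁ − f₂|.
|340 − 333| = 7 Hz.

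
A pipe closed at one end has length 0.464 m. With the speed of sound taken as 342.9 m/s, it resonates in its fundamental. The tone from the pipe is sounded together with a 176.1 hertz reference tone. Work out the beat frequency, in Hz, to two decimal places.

8.65 Hz

Closed pipe (odd harmonics): f_n = n·v/(4L) = 1·342.9/(4·0.464) = 184.7522 Hz.
f_beat = |184.7522 − 176.1| = 8.65 Hz.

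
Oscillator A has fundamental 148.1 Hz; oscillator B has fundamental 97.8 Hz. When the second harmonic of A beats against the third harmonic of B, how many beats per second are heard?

Second harmonic of the first: 2·148.1 = 296.2 Hz.
Third harmonic of the second: 3·97.8 = 293.4 Hz.
f_beat = |296.2 − 293.4| = 2.8 Hz.

2.8 Hz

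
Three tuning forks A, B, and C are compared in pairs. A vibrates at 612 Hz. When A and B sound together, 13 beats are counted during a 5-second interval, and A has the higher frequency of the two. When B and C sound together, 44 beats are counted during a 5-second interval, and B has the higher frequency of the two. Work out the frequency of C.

600.6 Hz

A–B: Beat frequency = 13/5 = 2.6 Hz.
B is below A, so f_B = 612 − 2.6 = 609.4 Hz.
B–C: Beat frequency = 44/5 = 8.8 Hz.
C is below B, so f_C = 609.4 − 8.8 = 600.6 Hz.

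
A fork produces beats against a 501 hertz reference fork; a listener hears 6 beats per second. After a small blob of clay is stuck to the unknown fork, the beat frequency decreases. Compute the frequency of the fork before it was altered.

507 Hz

|f − 501| = 6, so the fork was at either 495 Hz or 507 Hz.
Adding mass to a fork lowers its frequency; the adjustment lowers the fork's frequency.
The beat rate fell, so the adjustment moved the fork toward 501 Hz — it must have started above the reference.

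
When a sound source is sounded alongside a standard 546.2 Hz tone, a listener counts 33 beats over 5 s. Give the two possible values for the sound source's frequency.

539.6 Hz or 552.8 Hz

Beat frequency = 33/5 = 6.6 Hz.
|f − 546.2| = 6.6, so f = 546.2 ± 6.6.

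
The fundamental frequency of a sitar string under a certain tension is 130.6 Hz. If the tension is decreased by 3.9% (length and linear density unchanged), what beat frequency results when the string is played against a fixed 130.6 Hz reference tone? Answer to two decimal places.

For a string, f ∝ √T, so the new frequency is 130.6·√0.961 = 128.0280 Hz.
f_beat = |128.0280 − 130.6| = 2.57 Hz.

2.57 Hz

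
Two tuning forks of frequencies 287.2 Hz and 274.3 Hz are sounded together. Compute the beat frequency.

Beats arise from superposition of two nearby frequencies; the beat rate is |f₁ − f₂|.
|287.2 − 274.3| = 12.9 Hz.

12.9 Hz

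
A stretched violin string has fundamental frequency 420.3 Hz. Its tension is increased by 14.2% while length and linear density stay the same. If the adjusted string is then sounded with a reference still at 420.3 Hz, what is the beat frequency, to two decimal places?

28.85 Hz

For a string, f ∝ √T, so the new frequency is 420.3·√1.142 = 449.1511 Hz.
f_beat = |449.1511 − 420.3| = 28.85 Hz.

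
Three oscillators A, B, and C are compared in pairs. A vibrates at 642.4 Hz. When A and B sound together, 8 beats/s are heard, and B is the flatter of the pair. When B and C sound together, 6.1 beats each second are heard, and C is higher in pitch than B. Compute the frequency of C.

B is below A, so f_B = 642.4 − 8 = 634.4 Hz.
C is above B, so f_C = 634.4 + 6.1 = 640.5 Hz.

640.5 Hz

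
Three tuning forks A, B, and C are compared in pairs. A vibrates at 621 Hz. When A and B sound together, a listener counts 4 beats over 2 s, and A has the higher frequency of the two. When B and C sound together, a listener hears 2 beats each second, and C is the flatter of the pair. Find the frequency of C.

617 Hz

A–B: Beat frequency = 4/2 = 2 Hz.
B is below A, so f_B = 621 − 2 = 619 Hz.
C is below B, so f_C = 619 − 2 = 617 Hz.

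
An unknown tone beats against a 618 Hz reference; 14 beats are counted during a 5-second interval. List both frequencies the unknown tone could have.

Beat frequency = 14/5 = 2.8 Hz.
|f − 618| = 2.8, so f = 618 ± 2.8.

615.2 Hz or 620.8 Hz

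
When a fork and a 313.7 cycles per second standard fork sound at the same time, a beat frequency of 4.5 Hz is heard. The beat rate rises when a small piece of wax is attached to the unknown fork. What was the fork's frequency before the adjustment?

309.2 Hz

|f − 313.7| = 4.5, so the fork was at either 309.2 Hz or 318.2 Hz.
Loading a fork with wax lowers its frequency; the adjustment lowers the fork's frequency.
The beat rate rose, so the adjustment moved the fork further from 313.7 Hz — it was already below the reference.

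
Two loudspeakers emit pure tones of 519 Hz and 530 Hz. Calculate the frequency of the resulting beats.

11 Hz

The beat frequency equals the magnitude of the frequency difference.
|519 − 530| = 11 Hz.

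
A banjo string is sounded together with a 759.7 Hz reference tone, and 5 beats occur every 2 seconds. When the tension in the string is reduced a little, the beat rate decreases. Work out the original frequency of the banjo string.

Beat frequency = 5/2 = 2.5 Hz.
|f − 759.7| = 2.5, so the banjo string was at either 757.2 Hz or 762.2 Hz.
Lower tension means lower frequency; the adjustment lowers the banjo string's frequency.
The beat rate fell, so the adjustment moved the banjo string toward 759.7 Hz — it must have started above the reference.

762.2 Hz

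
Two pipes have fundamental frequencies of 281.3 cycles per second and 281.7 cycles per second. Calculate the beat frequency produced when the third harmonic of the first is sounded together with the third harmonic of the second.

1.2 Hz

Third harmonic of the first: 3·281.3 = 843.9 Hz.
Third harmonic of the second: 3·281.7 = 845.1 Hz.
f_beat = |843.9 − 845.1| = 1.2 Hz.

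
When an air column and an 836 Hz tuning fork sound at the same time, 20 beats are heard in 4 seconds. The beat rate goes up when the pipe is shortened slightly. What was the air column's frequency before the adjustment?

Beat frequency = 20/4 = 5 Hz.
|f − 836| = 5, so the air column was at either 831 Hz or 841 Hz.
A shorter pipe has a higher fundamental; the adjustment raises the air column's frequency.
The beat rate rose, so the adjustment moved the air column further from 836 Hz — it was already above the reference.

841 Hz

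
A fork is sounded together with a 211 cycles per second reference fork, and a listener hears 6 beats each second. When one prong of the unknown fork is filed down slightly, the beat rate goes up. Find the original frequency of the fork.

217 Hz

|f − 211| = 6, so the fork was at either 205 Hz or 217 Hz.
Filing a prong removes mass and raises the fork's frequency; the adjustment raises the fork's frequency.
The beat rate rose, so the adjustment moved the fork further from 211 Hz — it was already above the reference.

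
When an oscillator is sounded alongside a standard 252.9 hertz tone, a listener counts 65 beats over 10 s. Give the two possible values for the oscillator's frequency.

Beat frequency = 65/10 = 6.5 Hz.
|f − 252.9| = 6.5, so f = 252.9 ± 6.5.

246.4 Hz or 259.4 Hz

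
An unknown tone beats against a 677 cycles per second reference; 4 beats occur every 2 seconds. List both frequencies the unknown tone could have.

675 Hz or 679 Hz

Beat frequency = 4/2 = 2 Hz.
|f − 677| = 2, so f = 677 ± 2.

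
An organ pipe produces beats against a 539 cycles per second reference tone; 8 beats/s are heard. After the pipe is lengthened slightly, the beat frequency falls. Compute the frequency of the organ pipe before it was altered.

547 Hz

|f − 539| = 8, so the organ pipe was at either 531 Hz or 547 Hz.
A longer pipe has a lower fundamental; the adjustment lowers the organ pipe's frequency.
The beat rate fell, so the adjustment moved the organ pipe toward 539 Hz — it must have started above the reference.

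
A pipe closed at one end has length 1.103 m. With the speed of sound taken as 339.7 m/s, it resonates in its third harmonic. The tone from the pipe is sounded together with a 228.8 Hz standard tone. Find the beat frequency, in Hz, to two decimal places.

Closed pipe (odd harmonics): f_n = n·v/(4L) = 3·339.7/(4·1.103) = 230.9837 Hz.
f_beat = |230.9837 − 228.8| = 2.18 Hz.

2.18 Hz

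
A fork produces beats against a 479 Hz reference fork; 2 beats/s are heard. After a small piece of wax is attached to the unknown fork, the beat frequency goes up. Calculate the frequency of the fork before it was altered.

477 Hz

|f − 479| = 2, so the fork was at either 477 Hz or 481 Hz.
Loading a fork with wax lowers its frequency; the adjustment lowers the fork's frequency.
The beat rate rose, so the adjustment moved the fork further from 479 Hz — it was already below the reference.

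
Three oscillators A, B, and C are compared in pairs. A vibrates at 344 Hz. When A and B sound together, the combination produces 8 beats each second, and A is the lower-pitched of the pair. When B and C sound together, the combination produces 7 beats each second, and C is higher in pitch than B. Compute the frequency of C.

B is above A, so f_B = 344 + 8 = 352 Hz.
C is above B, so f_C = 352 + 7 = 359 Hz.

359 Hz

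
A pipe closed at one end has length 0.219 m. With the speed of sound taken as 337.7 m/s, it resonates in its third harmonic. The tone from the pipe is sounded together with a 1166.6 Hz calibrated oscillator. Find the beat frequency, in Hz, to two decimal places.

10.09 Hz

Closed pipe (odd harmonics): f_n = n·v/(4L) = 3·337.7/(4·0.219) = 1156.5068 Hz.
f_beat = |1156.5068 − 1166.6| = 10.09 Hz.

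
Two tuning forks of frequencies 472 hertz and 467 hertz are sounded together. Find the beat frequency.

5 Hz

Beats arise from superposition of two nearby frequencies; the beat rate is |f₁ − f₂|.
|472 − 467| = 5 Hz.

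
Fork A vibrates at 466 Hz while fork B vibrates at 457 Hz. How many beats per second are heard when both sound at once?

9 Hz

Beats arise from superposition of two nearby frequencies; the beat rate is |f₁ − f₂|.
|466 − 457| = 9 Hz.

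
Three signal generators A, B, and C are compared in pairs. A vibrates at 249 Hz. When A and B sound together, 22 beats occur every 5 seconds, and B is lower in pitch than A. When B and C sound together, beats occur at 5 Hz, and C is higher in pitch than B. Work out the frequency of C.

A–B: Beat frequency = 22/5 = 4.4 Hz.
B is below A, so f_B = 249 − 4.4 = 244.6 Hz.
C is above B, so f_C = 244.6 + 5 = 249.6 Hz.

249.6 Hz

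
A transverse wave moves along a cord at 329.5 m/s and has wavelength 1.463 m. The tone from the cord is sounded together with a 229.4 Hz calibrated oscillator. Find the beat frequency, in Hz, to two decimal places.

Source frequency f = v/λ = 329.5/1.463 = 225.2221 Hz.
f_beat = |225.2221 − 229.4| = 4.18 Hz.

4.18 Hz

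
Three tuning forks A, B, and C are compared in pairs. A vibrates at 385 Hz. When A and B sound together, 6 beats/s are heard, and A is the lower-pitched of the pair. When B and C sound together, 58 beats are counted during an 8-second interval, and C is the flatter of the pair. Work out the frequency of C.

B is above A, so f_B = 385 + 6 = 391 Hz.
B–C: Beat frequency = 58/8 = 7.25 Hz.
C is below B, so f_C = 391 − 7.25 = 383.75 Hz.

383.75 Hz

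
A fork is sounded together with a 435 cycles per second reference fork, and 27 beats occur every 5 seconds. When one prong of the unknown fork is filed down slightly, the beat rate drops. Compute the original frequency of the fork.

429.6 Hz

Beat frequency = 27/5 = 5.4 Hz.
|f − 435| = 5.4, so the fork was at either 429.6 Hz or 440.4 Hz.
Filing a prong removes mass and raises the fork's frequency; the adjustment raises the fork's frequency.
The beat rate fell, so the adjustment moved the fork toward 435 Hz — it must have started below the reference.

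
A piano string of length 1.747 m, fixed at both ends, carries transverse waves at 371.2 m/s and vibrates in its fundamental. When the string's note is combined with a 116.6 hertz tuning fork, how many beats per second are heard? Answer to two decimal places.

10.36 Hz

For a string fixed at both ends, f_n = n·v/(2L) = 1·371.2/(2·1.747) = 106.2393 Hz.
f_beat = |106.2393 − 116.6| = 10.36 Hz.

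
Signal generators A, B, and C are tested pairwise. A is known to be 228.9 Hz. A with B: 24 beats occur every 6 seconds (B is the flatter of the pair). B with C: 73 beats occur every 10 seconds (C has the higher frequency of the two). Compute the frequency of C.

A–B: Beat frequency = 24/6 = 4 Hz.
B is below A, so f_B = 228.9 − 4 = 224.9 Hz.
B–C: Beat frequency = 73/10 = 7.3 Hz.
C is above B, so f_C = 224.9 + 7.3 = 232.2 Hz.

232.2 Hz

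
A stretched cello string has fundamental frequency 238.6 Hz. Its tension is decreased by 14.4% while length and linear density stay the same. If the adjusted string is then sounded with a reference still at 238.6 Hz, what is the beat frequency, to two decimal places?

For a string, f ∝ √T, so the new frequency is 238.6·√0.856 = 220.7534 Hz.
f_beat = |220.7534 − 238.6| = 17.85 Hz.

17.85 Hz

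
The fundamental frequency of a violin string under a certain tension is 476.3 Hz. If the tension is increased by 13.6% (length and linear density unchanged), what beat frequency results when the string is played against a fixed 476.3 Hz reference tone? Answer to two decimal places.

31.36 Hz

For a string, f ∝ √T, so the new frequency is 476.3·√1.136 = 507.6563 Hz.
f_beat = |507.6563 − 476.3| = 31.36 Hz.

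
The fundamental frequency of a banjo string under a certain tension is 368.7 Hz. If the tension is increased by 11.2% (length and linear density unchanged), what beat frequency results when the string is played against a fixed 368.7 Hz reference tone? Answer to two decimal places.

For a string, f ∝ √T, so the new frequency is 368.7·√1.112 = 388.7994 Hz.
f_beat = |388.7994 − 368.7| = 20.10 Hz.

20.10 Hz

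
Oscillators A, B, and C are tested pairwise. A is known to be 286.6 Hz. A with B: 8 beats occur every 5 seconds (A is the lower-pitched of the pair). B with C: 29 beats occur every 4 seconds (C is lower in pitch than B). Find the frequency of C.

280.95 Hz

A–B: Beat frequency = 8/5 = 1.6 Hz.
B is above A, so f_B = 286.6 + 1.6 = 288.2 Hz.
B–C: Beat frequency = 29/4 = 7.25 Hz.
C is below B, so f_C = 288.2 − 7.25 = 280.95 Hz.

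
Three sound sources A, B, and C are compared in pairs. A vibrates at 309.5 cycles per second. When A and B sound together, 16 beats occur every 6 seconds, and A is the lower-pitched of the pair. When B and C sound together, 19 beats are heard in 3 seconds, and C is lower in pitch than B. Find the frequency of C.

A–B: Beat frequency = 16/6 = 2.6667 Hz.
B is above A, so f_B = 309.5 + 2.6667 = 312.1667 Hz.
B–C: Beat frequency = 19/3 = 6.3333 Hz.
C is below B, so f_C = 312.1667 − 6.3333 = 305.8333 Hz.

305.8333 Hz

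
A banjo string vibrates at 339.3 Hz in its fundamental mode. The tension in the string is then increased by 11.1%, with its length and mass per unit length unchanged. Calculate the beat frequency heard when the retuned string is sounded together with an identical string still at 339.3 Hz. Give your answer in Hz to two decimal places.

18.34 Hz

For a string, f ∝ √T, so the new frequency is 339.3·√1.111 = 357.6357 Hz.
f_beat = |357.6357 − 339.3| = 18.34 Hz.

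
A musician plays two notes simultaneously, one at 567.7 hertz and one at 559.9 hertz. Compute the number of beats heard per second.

Beats arise from superposition of two nearby frequencies; the beat rate is |f₁ − f₂|.
|567.7 − 559.9| = 7.8 Hz.

7.8 Hz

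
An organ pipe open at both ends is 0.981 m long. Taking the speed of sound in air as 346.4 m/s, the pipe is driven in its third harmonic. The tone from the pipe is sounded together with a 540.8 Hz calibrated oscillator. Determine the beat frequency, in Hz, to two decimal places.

11.14 Hz

Open pipe: f_n = n·v/(2L) = 3·346.4/(2·0.981) = 529.6636 Hz.
f_beat = |529.6636 − 540.8| = 11.14 Hz.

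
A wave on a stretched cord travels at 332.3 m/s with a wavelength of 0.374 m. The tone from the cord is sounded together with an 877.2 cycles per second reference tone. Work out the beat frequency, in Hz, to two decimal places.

11.30 Hz

Source frequency f = v/λ = 332.3/0.374 = 888.5027 Hz.
f_beat = |888.5027 − 877.2| = 11.30 Hz.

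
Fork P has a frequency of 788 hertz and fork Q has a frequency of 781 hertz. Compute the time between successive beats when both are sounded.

f_beat = |788 − 781| = 7 Hz.
Beat period T = 1 / f_beat = 1 / 7 s.

0.143 s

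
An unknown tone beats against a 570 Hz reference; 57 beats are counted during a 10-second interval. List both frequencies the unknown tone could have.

Beat frequency = 57/10 = 5.7 Hz.
|f − 570| = 5.7, so f = 570 ± 5.7.

564.3 Hz or 575.7 Hz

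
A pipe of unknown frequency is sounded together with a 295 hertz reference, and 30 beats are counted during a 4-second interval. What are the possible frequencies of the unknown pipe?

Beat frequency = 30/4 = 7.5 Hz.
|f − 295| = 7.5, so f = 295 ± 7.5.

287.5 Hz or 302.5 Hz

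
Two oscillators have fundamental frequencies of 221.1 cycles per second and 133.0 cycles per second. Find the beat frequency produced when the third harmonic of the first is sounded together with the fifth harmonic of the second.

Third harmonic of the first: 3·221.1 = 663.3 Hz.
Fifth harmonic of the second: 5·133.0 = 665.0 Hz.
f_beat = |663.3 − 665.0| = 1.7 Hz.

1.7 Hz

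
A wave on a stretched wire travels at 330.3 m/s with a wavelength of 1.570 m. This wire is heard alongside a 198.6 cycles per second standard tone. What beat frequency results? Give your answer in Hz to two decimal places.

11.78 Hz

Source frequency f = v/λ = 330.3/1.570 = 210.3822 Hz.
f_beat = |210.3822 − 198.6| = 11.78 Hz.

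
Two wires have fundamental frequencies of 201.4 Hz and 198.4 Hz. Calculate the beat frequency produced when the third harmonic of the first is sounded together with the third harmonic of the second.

Third harmonic of the first: 3·201.4 = 604.2 Hz.
Third harmonic of the second: 3·198.4 = 595.2 Hz.
f_beat = |604.2 − 595.2| = 9.0 Hz.

9.0 Hz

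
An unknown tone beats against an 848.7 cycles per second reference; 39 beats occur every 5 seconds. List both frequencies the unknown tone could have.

840.9 Hz or 856.5 Hz

Beat frequency = 39/5 = 7.8 Hz.
|f − 848.7| = 7.8, so f = 848.7 ± 7.8.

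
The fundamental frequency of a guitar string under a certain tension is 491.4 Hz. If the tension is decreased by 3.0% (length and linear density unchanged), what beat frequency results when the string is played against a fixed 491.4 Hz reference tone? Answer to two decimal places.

7.43 Hz

For a string, f ∝ √T, so the new frequency is 491.4·√0.970 = 483.9729 Hz.
f_beat = |483.9729 − 491.4| = 7.43 Hz.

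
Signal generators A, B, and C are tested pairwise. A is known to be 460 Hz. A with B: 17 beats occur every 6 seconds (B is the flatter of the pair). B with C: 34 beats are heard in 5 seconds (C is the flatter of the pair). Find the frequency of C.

A–B: Beat frequency = 17/6 = 2.8333 Hz.
B is below A, so f_B = 460 − 2.8333 = 457.1667 Hz.
B–C: Beat frequency = 34/5 = 6.8 Hz.
C is below B, so f_C = 457.1667 − 6.8 = 450.3667 Hz.

450.3667 Hz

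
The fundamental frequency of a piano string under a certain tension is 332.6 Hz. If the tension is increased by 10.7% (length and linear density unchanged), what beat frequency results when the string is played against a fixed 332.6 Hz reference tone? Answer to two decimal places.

For a string, f ∝ √T, so the new frequency is 332.6·√1.107 = 349.9420 Hz.
f_beat = |349.9420 − 332.6| = 17.34 Hz.

17.34 Hz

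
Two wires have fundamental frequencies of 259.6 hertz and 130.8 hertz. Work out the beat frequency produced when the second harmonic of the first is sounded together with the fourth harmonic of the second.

Second harmonic of the first: 2·259.6 = 519.2 Hz.
Fourth harmonic of the second: 4·130.8 = 523.2 Hz.
f_beat = |519.2 − 523.2| = 4.0 Hz.

4.0 Hz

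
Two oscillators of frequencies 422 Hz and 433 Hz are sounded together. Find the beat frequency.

11 Hz

f_beat = |f₁ − f₂|.
|422 − 433| = 11 Hz.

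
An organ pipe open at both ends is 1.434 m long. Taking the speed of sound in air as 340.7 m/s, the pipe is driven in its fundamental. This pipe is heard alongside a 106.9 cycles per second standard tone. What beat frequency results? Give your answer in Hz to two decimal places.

11.89 Hz

Open pipe: f_n = n·v/(2L) = 1·340.7/(2·1.434) = 118.7936 Hz.
f_beat = |118.7936 − 106.9| = 11.89 Hz.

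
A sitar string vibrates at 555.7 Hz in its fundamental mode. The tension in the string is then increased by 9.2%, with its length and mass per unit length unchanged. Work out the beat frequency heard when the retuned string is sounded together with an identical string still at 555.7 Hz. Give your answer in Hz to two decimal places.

For a string, f ∝ √T, so the new frequency is 555.7·√1.092 = 580.6999 Hz.
f_beat = |580.6999 − 555.7| = 25.00 Hz.

25.00 Hz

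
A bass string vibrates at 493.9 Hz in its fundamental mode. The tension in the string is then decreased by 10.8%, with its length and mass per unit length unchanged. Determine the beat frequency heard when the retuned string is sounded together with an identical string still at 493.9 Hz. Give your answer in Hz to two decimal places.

27.43 Hz

For a string, f ∝ √T, so the new frequency is 493.9·√0.892 = 466.4676 Hz.
f_beat = |466.4676 − 493.9| = 27.43 Hz.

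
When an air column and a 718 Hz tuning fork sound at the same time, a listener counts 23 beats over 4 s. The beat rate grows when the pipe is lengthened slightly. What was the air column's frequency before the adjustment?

Beat frequency = 23/4 = 5.75 Hz.
|f − 718| = 5.75, so the air column was at either 712.25 Hz or 723.75 Hz.
A longer pipe has a lower fundamental; the adjustment lowers the air column's frequency.
The beat rate rose, so the adjustment moved the air column further from 718 Hz — it was already below the reference.

712.25 Hz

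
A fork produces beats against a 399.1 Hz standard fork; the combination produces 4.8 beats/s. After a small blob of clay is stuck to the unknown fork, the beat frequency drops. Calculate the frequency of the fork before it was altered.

|f − 399.1| = 4.8, so the fork was at either 394.3 Hz or 403.9 Hz.
Adding mass to a fork lowers its frequency; the adjustment lowers the fork's frequency.
The beat rate fell, so the adjustment moved the fork toward 399.1 Hz — it must have started above the reference.

403.9 Hz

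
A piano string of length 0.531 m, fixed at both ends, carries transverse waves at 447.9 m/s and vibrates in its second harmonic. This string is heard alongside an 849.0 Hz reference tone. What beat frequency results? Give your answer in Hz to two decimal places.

5.50 Hz

For a string fixed at both ends, f_n = n·v/(2L) = 2·447.9/(2·0.531) = 843.5028 Hz.
f_beat = |843.5028 − 849.0| = 5.50 Hz.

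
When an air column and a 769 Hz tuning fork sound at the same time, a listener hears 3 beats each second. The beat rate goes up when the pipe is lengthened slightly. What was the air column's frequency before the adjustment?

766 Hz

|f − 769| = 3, so the air column was at either 766 Hz or 772 Hz.
A longer pipe has a lower fundamental; the adjustment lowers the air column's frequency.
The beat rate rose, so the adjustment moved the air column further from 769 Hz — it was already below the reference.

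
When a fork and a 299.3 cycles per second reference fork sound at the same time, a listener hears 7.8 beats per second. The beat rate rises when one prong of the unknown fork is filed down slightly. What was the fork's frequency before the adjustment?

|f − 299.3| = 7.8, so the fork was at either 291.5 Hz or 307.1 Hz.
Filing a prong removes mass and raises the fork's frequency; the adjustment raises the fork's frequency.
The beat rate rose, so the adjustment moved the fork further from 299.3 Hz — it was already above the reference.

307.1 Hz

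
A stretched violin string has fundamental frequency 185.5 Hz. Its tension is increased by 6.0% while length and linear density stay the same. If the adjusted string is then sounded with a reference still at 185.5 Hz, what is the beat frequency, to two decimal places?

For a string, f ∝ √T, so the new frequency is 185.5·√1.060 = 190.9839 Hz.
f_beat = |190.9839 − 185.5| = 5.48 Hz.

5.48 Hz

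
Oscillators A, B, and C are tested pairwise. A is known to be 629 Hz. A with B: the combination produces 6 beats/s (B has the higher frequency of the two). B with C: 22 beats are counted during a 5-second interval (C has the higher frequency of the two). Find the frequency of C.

B is above A, so f_B = 629 + 6 = 635 Hz.
B–C: Beat frequency = 22/5 = 4.4 Hz.
C is above B, so f_C = 635 + 4.4 = 639.4 Hz.

639.4 Hz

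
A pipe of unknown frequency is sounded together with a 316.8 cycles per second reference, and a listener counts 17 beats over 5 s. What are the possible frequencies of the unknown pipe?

Beat frequency = 17/5 = 3.4 Hz.
|f − 316.8| = 3.4, so f = 316.8 ± 3.4.

313.4 Hz or 320.2 Hz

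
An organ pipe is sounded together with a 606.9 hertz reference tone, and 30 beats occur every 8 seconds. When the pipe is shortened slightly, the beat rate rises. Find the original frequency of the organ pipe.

610.65 Hz

Beat frequency = 30/8 = 3.75 Hz.
|f − 606.9| = 3.75, so the organ pipe was at either 603.15 Hz or 610.65 Hz.
A shorter pipe has a higher fundamental; the adjustment raises the organ pipe's frequency.
The beat rate rose, so the adjustment moved the organ pipe further from 606.9 Hz — it was already above the reference.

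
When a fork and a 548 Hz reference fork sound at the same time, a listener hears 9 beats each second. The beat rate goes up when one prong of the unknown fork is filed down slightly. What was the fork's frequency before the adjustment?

557 Hz

|f − 548| = 9, so the fork was at either 539 Hz or 557 Hz.
Filing a prong removes mass and raises the fork's frequency; the adjustment raises the fork's frequency.
The beat rate rose, so the adjustment moved the fork further from 548 Hz — it was already above the reference.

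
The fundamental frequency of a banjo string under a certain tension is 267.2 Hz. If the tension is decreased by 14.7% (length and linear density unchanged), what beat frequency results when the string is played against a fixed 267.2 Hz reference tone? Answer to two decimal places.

20.42 Hz

For a string, f ∝ √T, so the new frequency is 267.2·√0.853 = 246.7806 Hz.
f_beat = |246.7806 − 267.2| = 20.42 Hz.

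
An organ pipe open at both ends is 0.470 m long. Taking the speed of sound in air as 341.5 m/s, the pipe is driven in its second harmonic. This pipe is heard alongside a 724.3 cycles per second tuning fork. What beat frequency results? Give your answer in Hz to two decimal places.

2.30 Hz

Open pipe: f_n = n·v/(2L) = 2·341.5/(2·0.470) = 726.5957 Hz.
f_beat = |726.5957 − 724.3| = 2.30 Hz.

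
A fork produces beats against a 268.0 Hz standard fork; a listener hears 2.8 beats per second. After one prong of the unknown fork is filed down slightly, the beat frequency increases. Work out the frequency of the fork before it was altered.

270.8 Hz

|f − 268.0| = 2.8, so the fork was at either 265.2 Hz or 270.8 Hz.
Filing a prong removes mass and raises the fork's frequency; the adjustment raises the fork's frequency.
The beat rate rose, so the adjustment moved the fork further from 268.0 Hz — it was already above the reference.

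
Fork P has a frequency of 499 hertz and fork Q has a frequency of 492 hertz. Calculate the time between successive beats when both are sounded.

0.143 s

f_beat = |499 − 492| = 7 Hz.
Beat period T = 1 / f_beat = 1 / 7 s.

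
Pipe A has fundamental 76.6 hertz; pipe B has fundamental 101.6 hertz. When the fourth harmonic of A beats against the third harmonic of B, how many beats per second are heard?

Fourth harmonic of the first: 4·76.6 = 306.4 Hz.
Third harmonic of the second: 3·101.6 = 304.8 Hz.
f_beat = |306.4 − 304.8| = 1.6 Hz.

1.6 Hz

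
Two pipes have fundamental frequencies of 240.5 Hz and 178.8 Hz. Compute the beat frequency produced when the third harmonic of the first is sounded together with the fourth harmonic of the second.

Third harmonic of the first: 3·240.5 = 721.5 Hz.
Fourth harmonic of the second: 4·178.8 = 715.2 Hz.
f_beat = |721.5 − 715.2| = 6.3 Hz.

6.3 Hz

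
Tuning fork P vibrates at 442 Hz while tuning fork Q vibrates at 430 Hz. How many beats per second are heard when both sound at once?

12 Hz

Beats arise from superposition of two nearby frequencies; the beat rate is |f₁ − f₂|.
|442 − 430| = 12 Hz.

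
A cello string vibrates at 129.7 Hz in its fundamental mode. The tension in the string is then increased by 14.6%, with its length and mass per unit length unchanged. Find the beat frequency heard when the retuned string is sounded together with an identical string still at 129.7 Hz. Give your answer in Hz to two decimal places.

9.15 Hz

For a string, f ∝ √T, so the new frequency is 129.7·√1.146 = 138.8457 Hz.
f_beat = |138.8457 − 129.7| = 9.15 Hz.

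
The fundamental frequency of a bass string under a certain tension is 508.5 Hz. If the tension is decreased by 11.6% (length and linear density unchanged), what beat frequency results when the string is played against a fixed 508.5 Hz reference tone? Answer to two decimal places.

30.40 Hz

For a string, f ∝ √T, so the new frequency is 508.5·√0.884 = 478.0982 Hz.
f_beat = |478.0982 − 508.5| = 30.40 Hz.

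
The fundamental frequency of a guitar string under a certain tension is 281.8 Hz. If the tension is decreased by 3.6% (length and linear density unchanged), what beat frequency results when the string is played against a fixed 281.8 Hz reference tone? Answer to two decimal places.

5.12 Hz

For a string, f ∝ √T, so the new frequency is 281.8·√0.964 = 276.6811 Hz.
f_beat = |276.6811 − 281.8| = 5.12 Hz.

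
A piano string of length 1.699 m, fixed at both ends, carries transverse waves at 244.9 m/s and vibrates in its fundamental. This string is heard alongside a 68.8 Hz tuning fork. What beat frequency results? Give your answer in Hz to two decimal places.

For a string fixed at both ends, f_n = n·v/(2L) = 1·244.9/(2·1.699) = 72.0718 Hz.
f_beat = |72.0718 − 68.8| = 3.27 Hz.

3.27 Hz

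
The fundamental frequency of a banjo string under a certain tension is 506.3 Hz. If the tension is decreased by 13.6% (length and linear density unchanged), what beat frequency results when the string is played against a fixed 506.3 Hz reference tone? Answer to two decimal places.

35.69 Hz

For a string, f ∝ √T, so the new frequency is 506.3·√0.864 = 470.6140 Hz.
f_beat = |470.6140 − 506.3| = 35.69 Hz.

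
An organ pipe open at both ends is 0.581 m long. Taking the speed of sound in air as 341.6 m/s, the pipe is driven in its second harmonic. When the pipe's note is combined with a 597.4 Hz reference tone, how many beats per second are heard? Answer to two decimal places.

Open pipe: f_n = n·v/(2L) = 2·341.6/(2·0.581) = 587.9518 Hz.
f_beat = |587.9518 − 597.4| = 9.45 Hz.

9.45 Hz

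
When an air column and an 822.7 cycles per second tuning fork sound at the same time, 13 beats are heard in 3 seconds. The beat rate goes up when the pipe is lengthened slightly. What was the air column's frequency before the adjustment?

Beat frequency = 13/3 = 4.3333 Hz.
|f − 822.7| = 4.3333, so the air column was at either 818.3667 Hz or 827.0333 Hz.
A longer pipe has a lower fundamental; the adjustment lowers the air column's frequency.
The beat rate rose, so the adjustment moved the air column further from 822.7 Hz — it was already below the reference.

818.3667 Hz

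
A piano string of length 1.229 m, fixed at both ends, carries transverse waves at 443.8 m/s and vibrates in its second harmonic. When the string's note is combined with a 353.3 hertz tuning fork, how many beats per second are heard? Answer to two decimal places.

For a string fixed at both ends, f_n = n·v/(2L) = 2·443.8/(2·1.229) = 361.1066 Hz.
f_beat = |361.1066 − 353.3| = 7.81 Hz.

7.81 Hz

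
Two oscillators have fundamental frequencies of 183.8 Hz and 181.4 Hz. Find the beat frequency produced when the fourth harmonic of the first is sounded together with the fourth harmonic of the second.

Fourth harmonic of the first: 4·183.8 = 735.2 Hz.
Fourth harmonic of the second: 4·181.4 = 725.6 Hz.
f_beat = |735.2 − 725.6| = 9.6 Hz.

9.6 Hz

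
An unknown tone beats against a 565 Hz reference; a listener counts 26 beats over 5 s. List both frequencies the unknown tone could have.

Beat frequency = 26/5 = 5.2 Hz.
|f − 565| = 5.2, so f = 565 ± 5.2.

559.8 Hz or 570.2 Hz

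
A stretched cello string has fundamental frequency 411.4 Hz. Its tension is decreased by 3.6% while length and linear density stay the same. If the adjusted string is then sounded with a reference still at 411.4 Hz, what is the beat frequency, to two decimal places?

7.47 Hz

For a string, f ∝ √T, so the new frequency is 411.4·√0.964 = 403.9269 Hz.
f_beat = |403.9269 − 411.4| = 7.47 Hz.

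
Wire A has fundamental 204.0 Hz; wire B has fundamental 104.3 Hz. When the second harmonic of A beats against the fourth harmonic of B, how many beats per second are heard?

Second harmonic of the first: 2·204.0 = 408.0 Hz.
Fourth harmonic of the second: 4·104.3 = 417.2 Hz.
f_beat = |408.0 − 417.2| = 9.2 Hz.

9.2 Hz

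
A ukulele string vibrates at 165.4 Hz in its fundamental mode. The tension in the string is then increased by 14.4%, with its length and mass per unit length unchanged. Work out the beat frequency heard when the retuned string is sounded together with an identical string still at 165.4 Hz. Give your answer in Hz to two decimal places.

11.51 Hz

For a string, f ∝ √T, so the new frequency is 165.4·√1.144 = 176.9084 Hz.
f_beat = |176.9084 − 165.4| = 11.51 Hz.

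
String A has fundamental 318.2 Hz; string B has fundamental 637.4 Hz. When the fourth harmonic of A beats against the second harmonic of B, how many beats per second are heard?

2.0 Hz

Fourth harmonic of the first: 4·318.2 = 1272.8 Hz.
Second harmonic of the second: 2·637.4 = 1274.8 Hz.
f_beat = |1272.8 − 1274.8| = 2.0 Hz.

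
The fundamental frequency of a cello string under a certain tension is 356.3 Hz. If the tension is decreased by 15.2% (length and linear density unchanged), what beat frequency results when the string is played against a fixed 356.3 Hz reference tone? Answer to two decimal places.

28.19 Hz

For a string, f ∝ √T, so the new frequency is 356.3·√0.848 = 328.1057 Hz.
f_beat = |328.1057 − 356.3| = 28.19 Hz.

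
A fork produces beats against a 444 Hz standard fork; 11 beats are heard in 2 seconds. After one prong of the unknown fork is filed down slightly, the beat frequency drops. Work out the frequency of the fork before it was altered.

Beat frequency = 11/2 = 5.5 Hz.
|f − 444| = 5.5, so the fork was at either 438.5 Hz or 449.5 Hz.
Filing a prong removes mass and raises the fork's frequency; the adjustment raises the fork's frequency.
The beat rate fell, so the adjustment moved the fork toward 444 Hz — it must have started below the reference.

438.5 Hz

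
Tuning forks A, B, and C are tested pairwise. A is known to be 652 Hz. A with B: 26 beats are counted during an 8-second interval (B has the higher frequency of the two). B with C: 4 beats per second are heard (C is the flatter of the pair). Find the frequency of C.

A–B: Beat frequency = 26/8 = 3.25 Hz.
B is above A, so f_B = 652 + 3.25 = 655.25 Hz.
C is below B, so f_C = 655.25 − 4 = 651.25 Hz.

651.25 Hz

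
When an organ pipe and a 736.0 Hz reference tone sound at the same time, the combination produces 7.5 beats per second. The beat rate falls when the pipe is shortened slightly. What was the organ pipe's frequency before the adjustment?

728.5 Hz

|f − 736.0| = 7.5, so the organ pipe was at either 728.5 Hz or 743.5 Hz.
A shorter pipe has a higher fundamental; the adjustment raises the organ pipe's frequency.
The beat rate fell, so the adjustment moved the organ pipe toward 736.0 Hz — it must have started below the reference.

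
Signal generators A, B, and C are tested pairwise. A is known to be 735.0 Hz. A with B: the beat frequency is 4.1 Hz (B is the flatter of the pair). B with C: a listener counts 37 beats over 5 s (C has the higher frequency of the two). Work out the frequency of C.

B is below A, so f_B = 735.0 − 4.1 = 730.9 Hz.
B–C: Beat frequency = 37/5 = 7.4 Hz.
C is above B, so f_C = 730.9 + 7.4 = 738.3 Hz.

738.3 Hz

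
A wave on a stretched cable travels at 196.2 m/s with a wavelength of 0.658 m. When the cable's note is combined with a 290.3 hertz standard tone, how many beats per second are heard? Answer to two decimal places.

Source frequency f = v/λ = 196.2/0.658 = 298.1763 Hz.
f_beat = |298.1763 − 290.3| = 7.88 Hz.

7.88 Hz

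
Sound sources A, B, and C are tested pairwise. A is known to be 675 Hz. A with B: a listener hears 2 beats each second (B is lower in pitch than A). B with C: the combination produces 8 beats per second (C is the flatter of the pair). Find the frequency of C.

B is below A, so f_B = 675 − 2 = 673 Hz.
C is below B, so f_C = 673 − 8 = 665 Hz.

665 Hz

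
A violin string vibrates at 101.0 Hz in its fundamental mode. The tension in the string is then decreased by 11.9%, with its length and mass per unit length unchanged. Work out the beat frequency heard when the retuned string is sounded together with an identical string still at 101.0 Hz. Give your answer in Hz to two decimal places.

For a string, f ∝ √T, so the new frequency is 101.0·√0.881 = 94.8002 Hz.
f_beat = |94.8002 − 101.0| = 6.20 Hz.

6.20 Hz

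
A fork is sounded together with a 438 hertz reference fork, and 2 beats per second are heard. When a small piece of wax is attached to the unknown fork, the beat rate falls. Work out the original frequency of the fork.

440 Hz

|f − 438| = 2, so the fork was at either 436 Hz or 440 Hz.
Loading a fork with wax lowers its frequency; the adjustment lowers the fork's frequency.
The beat rate fell, so the adjustment moved the fork toward 438 Hz — it must have started above the reference.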